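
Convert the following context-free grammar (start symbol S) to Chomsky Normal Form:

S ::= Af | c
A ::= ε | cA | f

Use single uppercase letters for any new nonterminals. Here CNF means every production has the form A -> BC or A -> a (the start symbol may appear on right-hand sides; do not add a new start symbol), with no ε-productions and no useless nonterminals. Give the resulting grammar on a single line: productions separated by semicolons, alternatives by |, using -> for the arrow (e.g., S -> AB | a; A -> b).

S -> c | f | AC; A -> c | f | BA; B -> c; C -> f

Nullable: {A}; after ε-elimination: S -> c | f | Af; A -> c | f | cA.
No unit productions to eliminate.
TERM: introduce B -> c, C -> f and substitute in every rule of length ≥2.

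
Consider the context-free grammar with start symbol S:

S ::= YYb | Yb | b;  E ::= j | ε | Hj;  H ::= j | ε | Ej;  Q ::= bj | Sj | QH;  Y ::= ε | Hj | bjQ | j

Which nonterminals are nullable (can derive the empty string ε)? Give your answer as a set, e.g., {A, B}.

Directly nullable (have an ε-rule): {E, H, Y}.
Not nullable: Q, S — each has a terminal in every rule's right-hand side or depends on a non-nullable symbol.

{E, H, Y}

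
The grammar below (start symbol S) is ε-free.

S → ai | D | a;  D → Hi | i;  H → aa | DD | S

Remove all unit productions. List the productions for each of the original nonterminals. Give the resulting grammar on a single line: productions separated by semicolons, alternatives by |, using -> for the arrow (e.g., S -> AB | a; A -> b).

S -> a | i | Hi | ai; D -> i | Hi; H -> a | i | DD | Hi | aa | ai

Unit productions: H->S, S->D.
Unit pairs (A ⇒* B via units): (H,D), (H,S), (S,D).
S: inherits non-unit rules of {D, S} → Hi | a | ai | i.
D: inherits non-unit rules of {D} → Hi | i.
H: inherits non-unit rules of {D, H, S} → DD | Hi | a | aa | ai | i.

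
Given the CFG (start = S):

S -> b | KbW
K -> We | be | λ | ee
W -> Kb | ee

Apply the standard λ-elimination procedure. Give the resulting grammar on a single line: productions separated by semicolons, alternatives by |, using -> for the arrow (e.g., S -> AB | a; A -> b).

Nullable set: {K}.
S -> KbW: K nullable, giving KbW | bW.
Drop K -> λ.
W -> Kb: K nullable, giving Kb | b.
Unchanged (no nullable symbols): S -> b; K -> We; K -> be; K -> ee; W -> ee.

S -> b | bW | KbW; K -> We | be | ee; W -> b | Kb | ee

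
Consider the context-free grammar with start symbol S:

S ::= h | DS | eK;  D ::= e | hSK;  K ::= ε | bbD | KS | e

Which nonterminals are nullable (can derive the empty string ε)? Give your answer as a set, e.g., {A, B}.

Directly nullable (have an ε-rule): {K}.
Not nullable: D, S — each has a terminal in every rule's right-hand side or depends on a non-nullable symbol.

{K}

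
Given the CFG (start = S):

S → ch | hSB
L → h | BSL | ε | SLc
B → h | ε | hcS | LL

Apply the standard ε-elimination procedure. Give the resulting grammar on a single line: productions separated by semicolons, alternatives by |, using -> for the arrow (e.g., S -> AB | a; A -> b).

Nullable set: {B, L}.
S -> hSB: B nullable, giving hS | hSB.
Drop B -> ε.
B -> LL: L, L nullable, giving L | LL.
Drop L -> ε.
L -> BSL: B, L nullable, giving BS | BSL | S | SL.
L -> SLc: L nullable, giving SLc | Sc.
Unchanged (no nullable symbols): S -> ch; B -> h; B -> hcS; L -> h.

S -> ch | hS | hSB; B -> L | h | LL | hcS; L -> S | h | BS | SL | Sc | BSL | SLc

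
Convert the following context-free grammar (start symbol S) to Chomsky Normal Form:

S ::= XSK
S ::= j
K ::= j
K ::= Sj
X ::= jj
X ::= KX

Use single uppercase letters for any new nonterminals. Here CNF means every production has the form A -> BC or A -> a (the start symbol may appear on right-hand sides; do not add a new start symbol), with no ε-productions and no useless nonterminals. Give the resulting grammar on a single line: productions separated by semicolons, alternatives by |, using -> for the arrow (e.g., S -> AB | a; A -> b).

S -> j | XB; A -> j; B -> SK; K -> j | SA; X -> AA | KX

No ε-productions.
No unit productions to eliminate.
TERM: introduce A -> j and substitute in every rule of length ≥2.
BIN: S -> XSK becomes S -> XB, B -> SK.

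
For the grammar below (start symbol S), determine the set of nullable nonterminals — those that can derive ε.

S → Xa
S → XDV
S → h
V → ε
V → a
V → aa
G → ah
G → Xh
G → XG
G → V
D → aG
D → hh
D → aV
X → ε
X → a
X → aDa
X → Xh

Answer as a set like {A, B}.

{G, V, X}

Directly nullable (have an ε-rule): {V, X}.
G is nullable via G -> V (every symbol on the right is already known nullable).
Not nullable: D, S — each has a terminal in every rule's right-hand side or depends on a non-nullable symbol.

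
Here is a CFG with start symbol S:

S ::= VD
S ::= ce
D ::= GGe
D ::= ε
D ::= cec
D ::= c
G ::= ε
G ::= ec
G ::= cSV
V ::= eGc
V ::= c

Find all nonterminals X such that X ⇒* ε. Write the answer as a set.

Directly nullable (have an ε-rule): {D, G}.
Not nullable: S, V — each has a terminal in every rule's right-hand side or depends on a non-nullable symbol.

{D, G}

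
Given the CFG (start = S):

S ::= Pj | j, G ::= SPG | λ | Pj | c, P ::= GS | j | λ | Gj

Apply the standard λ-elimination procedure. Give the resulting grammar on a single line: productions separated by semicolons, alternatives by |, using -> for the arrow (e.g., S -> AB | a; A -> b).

Nullable set: {G, P}.
S -> Pj: P nullable, giving Pj | j.
Drop G -> λ.
G -> Pj: P nullable, giving Pj | j.
G -> SPG: P, G nullable, giving S | SG | SP | SPG.
Drop P -> λ.
P -> GS: G nullable, giving GS | S.
P -> Gj: G nullable, giving Gj | j.
Unchanged (no nullable symbols): S -> j; G -> c; P -> j.

S -> j | Pj; G -> S | c | j | Pj | SG | SP | SPG; P -> S | j | GS | Gj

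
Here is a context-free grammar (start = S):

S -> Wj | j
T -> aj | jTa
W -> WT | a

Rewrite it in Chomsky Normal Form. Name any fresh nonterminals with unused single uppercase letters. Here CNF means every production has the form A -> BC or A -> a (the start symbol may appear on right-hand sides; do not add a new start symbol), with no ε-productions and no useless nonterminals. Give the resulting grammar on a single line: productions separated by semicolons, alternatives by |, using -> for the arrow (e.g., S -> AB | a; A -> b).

No ε-productions.
No unit productions to eliminate.
TERM: introduce B -> a, A -> j and substitute in every rule of length ≥2.
BIN: T -> ATB becomes T -> AC, C -> TB.

S -> j | WA; A -> j; B -> a; C -> TB; T -> AC | BA; W -> a | WT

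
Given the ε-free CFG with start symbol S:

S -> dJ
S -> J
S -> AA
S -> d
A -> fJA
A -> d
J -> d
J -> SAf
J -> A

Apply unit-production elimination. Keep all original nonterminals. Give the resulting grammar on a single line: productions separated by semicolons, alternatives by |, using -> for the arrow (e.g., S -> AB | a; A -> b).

S -> d | AA | dJ | SAf | fJA; A -> d | fJA; J -> d | SAf | fJA

Unit productions: J->A, S->J.
Unit pairs (A ⇒* B via units): (J,A), (S,A), (S,J).
S: inherits non-unit rules of {A, J, S} → AA | SAf | d | dJ | fJA.
A: inherits non-unit rules of {A} → d | fJA.
J: inherits non-unit rules of {A, J} → SAf | d | fJA.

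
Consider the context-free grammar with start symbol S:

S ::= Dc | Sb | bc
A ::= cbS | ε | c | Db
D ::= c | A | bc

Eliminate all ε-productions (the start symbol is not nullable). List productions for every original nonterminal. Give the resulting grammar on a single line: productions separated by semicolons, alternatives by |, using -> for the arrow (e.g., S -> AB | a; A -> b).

Nullable set: {A, D}.
S -> Dc: D nullable, giving Dc | c.
Drop A -> ε.
A -> Db: D nullable, giving Db | b.
D -> A: A nullable, giving A.
Unchanged (no nullable symbols): S -> Sb; S -> bc; A -> c; A -> cbS; D -> bc; D -> c.

S -> c | Dc | Sb | bc; A -> b | c | Db | cbS; D -> A | c | bc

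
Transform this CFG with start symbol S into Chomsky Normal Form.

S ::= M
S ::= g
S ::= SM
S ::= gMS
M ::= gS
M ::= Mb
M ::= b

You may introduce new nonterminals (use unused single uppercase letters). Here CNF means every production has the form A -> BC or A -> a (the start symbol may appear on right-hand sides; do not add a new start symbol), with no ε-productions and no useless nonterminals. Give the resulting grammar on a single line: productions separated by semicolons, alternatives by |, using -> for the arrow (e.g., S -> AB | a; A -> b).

S -> b | g | BC | BS | MA | SM; A -> b; B -> g; C -> MS; M -> b | BS | MA

No ε-productions.
After unit-elimination: S -> b | g | Mb | SM | gS | gMS; M -> b | Mb | gS.
TERM: introduce A -> b, B -> g and substitute in every rule of length ≥2.
BIN: S -> BMS becomes S -> BC, C -> MS.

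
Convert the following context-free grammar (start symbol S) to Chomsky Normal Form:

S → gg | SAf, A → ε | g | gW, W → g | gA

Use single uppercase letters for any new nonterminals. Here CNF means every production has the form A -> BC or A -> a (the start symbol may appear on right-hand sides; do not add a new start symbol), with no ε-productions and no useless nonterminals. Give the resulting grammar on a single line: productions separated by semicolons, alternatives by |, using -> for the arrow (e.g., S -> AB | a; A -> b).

S -> BB | SC | SD; A -> g | BW; B -> g; C -> f; D -> AC; W -> g | BA

Nullable: {A}; after ε-elimination: S -> Sf | gg | SAf; A -> g | gW; W -> g | gA.
No unit productions to eliminate.
TERM: introduce C -> f, B -> g and substitute in every rule of length ≥2.
BIN: S -> SAC becomes S -> SD, D -> AC.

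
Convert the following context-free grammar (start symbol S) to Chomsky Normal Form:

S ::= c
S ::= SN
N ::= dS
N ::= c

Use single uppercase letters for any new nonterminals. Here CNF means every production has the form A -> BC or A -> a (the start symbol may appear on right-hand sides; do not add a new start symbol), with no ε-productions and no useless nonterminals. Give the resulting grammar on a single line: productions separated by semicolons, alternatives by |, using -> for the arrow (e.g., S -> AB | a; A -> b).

No ε-productions.
No unit productions to eliminate.
TERM: introduce A -> d and substitute in every rule of length ≥2.

S -> c | SN; A -> d; N -> c | AS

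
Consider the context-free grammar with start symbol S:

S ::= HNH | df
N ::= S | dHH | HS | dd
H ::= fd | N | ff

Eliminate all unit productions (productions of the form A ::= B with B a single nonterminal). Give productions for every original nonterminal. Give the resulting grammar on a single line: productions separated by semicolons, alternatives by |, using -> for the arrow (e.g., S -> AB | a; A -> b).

Unit productions: H->N, N->S.
Unit pairs (A ⇒* B via units): (H,N), (H,S), (N,S).
S: inherits non-unit rules of {S} → HNH | df.
H: inherits non-unit rules of {H, N, S} → HNH | HS | dHH | dd | df | fd | ff.
N: inherits non-unit rules of {N, S} → HNH | HS | dHH | dd | df.

S -> df | HNH; H -> HS | dd | df | fd | ff | HNH | dHH; N -> HS | dd | df | HNH | dHH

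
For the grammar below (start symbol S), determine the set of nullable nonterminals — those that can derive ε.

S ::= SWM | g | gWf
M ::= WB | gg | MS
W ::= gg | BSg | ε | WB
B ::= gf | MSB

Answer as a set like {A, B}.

Directly nullable (have an ε-rule): {W}.
Not nullable: B, M, S — each has a terminal in every rule's right-hand side or depends on a non-nullable symbol.

{W}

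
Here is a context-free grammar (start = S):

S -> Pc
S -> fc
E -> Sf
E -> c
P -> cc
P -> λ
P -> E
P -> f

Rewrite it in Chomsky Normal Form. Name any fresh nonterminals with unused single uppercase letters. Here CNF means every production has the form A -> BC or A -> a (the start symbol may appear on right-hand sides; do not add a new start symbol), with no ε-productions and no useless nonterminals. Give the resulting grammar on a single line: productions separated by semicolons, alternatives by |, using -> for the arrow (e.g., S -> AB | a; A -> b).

Nullable: {P}; after ε-elimination: S -> c | Pc | fc; E -> c | Sf; P -> E | f | cc.
After unit-elimination: S -> c | Pc | fc; E -> c | Sf; P -> c | f | Sf | cc.
TERM: introduce B -> c, A -> f and substitute in every rule of length ≥2.
Drop unreachable/unproductive: E.

S -> c | AB | PB; A -> f; B -> c; P -> c | f | BB | SA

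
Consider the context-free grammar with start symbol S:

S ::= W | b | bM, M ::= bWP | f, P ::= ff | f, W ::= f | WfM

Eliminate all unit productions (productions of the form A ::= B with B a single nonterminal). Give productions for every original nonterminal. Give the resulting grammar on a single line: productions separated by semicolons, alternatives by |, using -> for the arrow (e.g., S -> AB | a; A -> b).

Unit productions: S->W.
Unit pairs (A ⇒* B via units): (S,W).
S: inherits non-unit rules of {S, W} → WfM | b | bM | f.
M: inherits non-unit rules of {M} → bWP | f.
P: inherits non-unit rules of {P} → f | ff.
W: inherits non-unit rules of {W} → WfM | f.

S -> b | f | bM | WfM; M -> f | bWP; P -> f | ff; W -> f | WfM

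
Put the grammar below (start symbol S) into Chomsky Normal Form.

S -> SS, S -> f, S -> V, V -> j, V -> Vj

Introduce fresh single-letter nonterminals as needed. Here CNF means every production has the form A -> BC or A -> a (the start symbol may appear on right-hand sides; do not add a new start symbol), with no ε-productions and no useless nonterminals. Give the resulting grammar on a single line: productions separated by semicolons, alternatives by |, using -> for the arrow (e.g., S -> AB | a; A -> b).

No ε-productions.
After unit-elimination: S -> f | j | SS | Vj; V -> j | Vj.
TERM: introduce A -> j and substitute in every rule of length ≥2.

S -> f | j | SS | VA; A -> j; V -> j | VA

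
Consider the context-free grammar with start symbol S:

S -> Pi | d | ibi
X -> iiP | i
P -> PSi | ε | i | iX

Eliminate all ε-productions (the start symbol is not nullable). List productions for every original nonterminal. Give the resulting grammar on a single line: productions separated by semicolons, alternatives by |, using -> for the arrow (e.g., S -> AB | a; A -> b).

S -> d | i | Pi | ibi; P -> i | Si | iX | PSi; X -> i | ii | iiP

Nullable set: {P}.
S -> Pi: P nullable, giving Pi | i.
Drop P -> ε.
P -> PSi: P nullable, giving PSi | Si.
X -> iiP: P nullable, giving ii | iiP.
Unchanged (no nullable symbols): S -> d; S -> ibi; P -> i; P -> iX; X -> i.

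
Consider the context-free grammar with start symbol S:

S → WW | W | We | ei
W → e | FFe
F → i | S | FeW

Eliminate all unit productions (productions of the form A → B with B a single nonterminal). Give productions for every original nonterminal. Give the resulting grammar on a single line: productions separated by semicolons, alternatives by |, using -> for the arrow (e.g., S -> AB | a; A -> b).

Unit productions: F->S, S->W.
Unit pairs (A ⇒* B via units): (F,S), (F,W), (S,W).
S: inherits non-unit rules of {S, W} → FFe | WW | We | e | ei.
F: inherits non-unit rules of {F, S, W} → FFe | FeW | WW | We | e | ei | i.
W: inherits non-unit rules of {W} → FFe | e.

S -> e | WW | We | ei | FFe; F -> e | i | WW | We | ei | FFe | FeW; W -> e | FFe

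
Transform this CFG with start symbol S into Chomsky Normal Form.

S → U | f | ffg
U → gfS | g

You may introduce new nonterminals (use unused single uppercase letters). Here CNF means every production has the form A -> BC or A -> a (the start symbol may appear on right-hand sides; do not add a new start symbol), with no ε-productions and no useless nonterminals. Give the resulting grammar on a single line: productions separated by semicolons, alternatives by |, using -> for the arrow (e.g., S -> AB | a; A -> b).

No ε-productions.
After unit-elimination: S -> f | g | ffg | gfS; U -> g | gfS.
TERM: introduce A -> f, B -> g and substitute in every rule of length ≥2.
BIN: S -> AAB becomes S -> AC, C -> AB; S -> BAS becomes S -> BD, D -> AS; U -> BAS becomes U -> BE, E -> AS.
Drop unreachable/unproductive: U.

S -> f | g | AC | BD; A -> f; B -> g; C -> AB; D -> AS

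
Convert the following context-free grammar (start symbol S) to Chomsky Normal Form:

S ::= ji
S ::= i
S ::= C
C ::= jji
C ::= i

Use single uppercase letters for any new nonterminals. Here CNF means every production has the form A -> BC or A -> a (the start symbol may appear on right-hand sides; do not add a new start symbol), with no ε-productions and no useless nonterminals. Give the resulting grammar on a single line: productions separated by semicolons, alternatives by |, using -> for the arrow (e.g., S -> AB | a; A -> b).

S -> i | AB | AE; A -> j; B -> i; E -> AB

No ε-productions.
After unit-elimination: S -> i | ji | jji; C -> i | jji.
TERM: introduce B -> i, A -> j and substitute in every rule of length ≥2.
BIN: C -> AAB becomes C -> AD, D -> AB; S -> AAB becomes S -> AE, E -> AB.
Drop unreachable/unproductive: C.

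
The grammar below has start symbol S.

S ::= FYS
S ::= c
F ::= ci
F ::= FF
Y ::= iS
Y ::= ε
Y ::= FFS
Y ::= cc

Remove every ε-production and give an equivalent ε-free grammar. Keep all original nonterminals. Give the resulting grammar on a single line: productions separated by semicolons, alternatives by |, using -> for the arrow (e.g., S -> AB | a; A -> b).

S -> c | FS | FYS; F -> FF | ci; Y -> cc | iS | FFS

Nullable set: {Y}.
S -> FYS: Y nullable, giving FS | FYS.
Drop Y -> ε.
Unchanged (no nullable symbols): S -> c; F -> FF; F -> ci; Y -> FFS; Y -> cc; Y -> iS.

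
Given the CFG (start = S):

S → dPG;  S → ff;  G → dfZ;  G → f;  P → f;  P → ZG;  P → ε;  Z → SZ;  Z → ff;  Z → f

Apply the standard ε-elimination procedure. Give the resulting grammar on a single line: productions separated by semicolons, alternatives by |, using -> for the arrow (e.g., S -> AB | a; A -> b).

Nullable set: {P}.
S -> dPG: P nullable, giving dG | dPG.
Drop P -> ε.
Unchanged (no nullable symbols): S -> ff; G -> dfZ; G -> f; P -> ZG; P -> f; Z -> SZ; Z -> f; Z -> ff.

S -> dG | ff | dPG; G -> f | dfZ; P -> f | ZG; Z -> f | SZ | ff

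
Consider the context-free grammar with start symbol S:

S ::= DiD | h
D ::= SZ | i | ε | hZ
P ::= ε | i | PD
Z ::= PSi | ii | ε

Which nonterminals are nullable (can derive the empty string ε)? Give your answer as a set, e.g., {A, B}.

{D, P, Z}

Directly nullable (have an ε-rule): {D, P, Z}.
Not nullable: S — each has a terminal in every rule's right-hand side or depends on a non-nullable symbol.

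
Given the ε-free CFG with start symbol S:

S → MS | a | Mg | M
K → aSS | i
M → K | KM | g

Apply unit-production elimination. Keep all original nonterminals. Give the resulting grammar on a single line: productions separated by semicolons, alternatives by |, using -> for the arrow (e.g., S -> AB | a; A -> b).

Unit productions: M->K, S->M.
Unit pairs (A ⇒* B via units): (M,K), (S,K), (S,M).
S: inherits non-unit rules of {K, M, S} → KM | MS | Mg | a | aSS | g | i.
K: inherits non-unit rules of {K} → aSS | i.
M: inherits non-unit rules of {K, M} → KM | aSS | g | i.

S -> a | g | i | KM | MS | Mg | aSS; K -> i | aSS; M -> g | i | KM | aSS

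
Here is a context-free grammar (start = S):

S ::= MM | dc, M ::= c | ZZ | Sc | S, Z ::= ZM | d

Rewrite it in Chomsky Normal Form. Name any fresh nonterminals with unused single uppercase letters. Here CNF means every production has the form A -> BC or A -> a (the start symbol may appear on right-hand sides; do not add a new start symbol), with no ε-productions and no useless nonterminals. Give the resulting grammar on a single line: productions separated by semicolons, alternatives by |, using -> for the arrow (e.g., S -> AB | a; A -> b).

No ε-productions.
After unit-elimination: S -> MM | dc; M -> c | MM | Sc | ZZ | dc; Z -> d | ZM.
TERM: introduce A -> c, B -> d and substitute in every rule of length ≥2.

S -> BA | MM; A -> c; B -> d; M -> c | BA | MM | SA | ZZ; Z -> d | ZM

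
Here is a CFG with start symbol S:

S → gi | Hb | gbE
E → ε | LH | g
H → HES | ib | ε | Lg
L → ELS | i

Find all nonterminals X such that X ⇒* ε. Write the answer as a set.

{E, H}

Directly nullable (have an ε-rule): {E, H}.
Not nullable: L, S — each has a terminal in every rule's right-hand side or depends on a non-nullable symbol.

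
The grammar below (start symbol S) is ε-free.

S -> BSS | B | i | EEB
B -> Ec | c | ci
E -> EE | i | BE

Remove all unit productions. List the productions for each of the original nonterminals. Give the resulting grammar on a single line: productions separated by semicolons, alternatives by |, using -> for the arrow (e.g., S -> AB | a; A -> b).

S -> c | i | Ec | ci | BSS | EEB; B -> c | Ec | ci; E -> i | BE | EE

Unit productions: S->B.
Unit pairs (A ⇒* B via units): (S,B).
S: inherits non-unit rules of {B, S} → BSS | EEB | Ec | c | ci | i.
B: inherits non-unit rules of {B} → Ec | c | ci.
E: inherits non-unit rules of {E} → BE | EE | i.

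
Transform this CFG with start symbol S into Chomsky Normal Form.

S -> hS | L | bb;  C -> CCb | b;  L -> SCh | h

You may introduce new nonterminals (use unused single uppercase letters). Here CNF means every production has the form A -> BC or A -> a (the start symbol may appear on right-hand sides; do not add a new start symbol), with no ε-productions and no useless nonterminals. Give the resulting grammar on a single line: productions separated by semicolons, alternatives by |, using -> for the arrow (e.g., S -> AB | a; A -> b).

S -> h | AA | BS | SF; A -> b; B -> h; C -> b | CD; D -> CA; F -> CB

No ε-productions.
After unit-elimination: S -> h | bb | hS | SCh; C -> b | CCb; L -> h | SCh.
TERM: introduce A -> b, B -> h and substitute in every rule of length ≥2.
BIN: C -> CCA becomes C -> CD, D -> CA; L -> SCB becomes L -> SE, E -> CB; S -> SCB becomes S -> SF, F -> CB.
Drop unreachable/unproductive: L.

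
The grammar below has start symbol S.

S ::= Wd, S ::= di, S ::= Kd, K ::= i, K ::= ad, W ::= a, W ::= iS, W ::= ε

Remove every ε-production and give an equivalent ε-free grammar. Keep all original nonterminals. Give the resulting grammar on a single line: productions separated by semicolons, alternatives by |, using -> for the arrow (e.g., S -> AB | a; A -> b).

S -> d | Kd | Wd | di; K -> i | ad; W -> a | iS

Nullable set: {W}.
S -> Wd: W nullable, giving Wd | d.
Drop W -> ε.
Unchanged (no nullable symbols): S -> Kd; S -> di; K -> ad; K -> i; W -> a; W -> iS.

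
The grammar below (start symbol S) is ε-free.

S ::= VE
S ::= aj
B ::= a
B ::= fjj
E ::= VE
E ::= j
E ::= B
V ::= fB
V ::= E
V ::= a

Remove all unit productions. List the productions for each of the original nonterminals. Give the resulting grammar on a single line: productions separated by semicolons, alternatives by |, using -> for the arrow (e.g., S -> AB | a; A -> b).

Unit productions: E->B, V->E.
Unit pairs (A ⇒* B via units): (E,B), (V,B), (V,E).
S: inherits non-unit rules of {S} → VE | aj.
B: inherits non-unit rules of {B} → a | fjj.
E: inherits non-unit rules of {B, E} → VE | a | fjj | j.
V: inherits non-unit rules of {B, E, V} → VE | a | fB | fjj | j.

S -> VE | aj; B -> a | fjj; E -> a | j | VE | fjj; V -> a | j | VE | fB | fjj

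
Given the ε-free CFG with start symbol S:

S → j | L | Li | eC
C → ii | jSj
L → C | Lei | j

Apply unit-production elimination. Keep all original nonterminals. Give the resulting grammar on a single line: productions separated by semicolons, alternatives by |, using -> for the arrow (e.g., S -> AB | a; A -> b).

Unit productions: L->C, S->L.
Unit pairs (A ⇒* B via units): (L,C), (S,C), (S,L).
S: inherits non-unit rules of {C, L, S} → Lei | Li | eC | ii | j | jSj.
C: inherits non-unit rules of {C} → ii | jSj.
L: inherits non-unit rules of {C, L} → Lei | ii | j | jSj.

S -> j | Li | eC | ii | Lei | jSj; C -> ii | jSj; L -> j | ii | Lei | jSj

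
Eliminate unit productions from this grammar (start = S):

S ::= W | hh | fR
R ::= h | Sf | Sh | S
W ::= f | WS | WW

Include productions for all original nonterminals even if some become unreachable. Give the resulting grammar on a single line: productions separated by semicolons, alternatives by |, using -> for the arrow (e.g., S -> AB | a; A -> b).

S -> f | WS | WW | fR | hh; R -> f | h | Sf | Sh | WS | WW | fR | hh; W -> f | WS | WW

Unit productions: R->S, S->W.
Unit pairs (A ⇒* B via units): (R,S), (R,W), (S,W).
S: inherits non-unit rules of {S, W} → WS | WW | f | fR | hh.
R: inherits non-unit rules of {R, S, W} → Sf | Sh | WS | WW | f | fR | h | hh.
W: inherits non-unit rules of {W} → WS | WW | f.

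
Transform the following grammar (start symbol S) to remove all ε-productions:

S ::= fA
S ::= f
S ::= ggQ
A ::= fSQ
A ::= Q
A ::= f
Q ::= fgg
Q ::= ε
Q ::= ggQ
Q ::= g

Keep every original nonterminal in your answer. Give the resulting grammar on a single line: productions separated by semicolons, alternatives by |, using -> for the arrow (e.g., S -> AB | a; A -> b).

Nullable set: {A, Q}.
S -> fA: A nullable, giving f | fA.
S -> ggQ: Q nullable, giving gg | ggQ.
A -> Q: Q nullable, giving Q.
A -> fSQ: Q nullable, giving fS | fSQ.
Drop Q -> ε.
Q -> ggQ: Q nullable, giving gg | ggQ.
Unchanged (no nullable symbols): S -> f; A -> f; Q -> fgg; Q -> g.

S -> f | fA | gg | ggQ; A -> Q | f | fS | fSQ; Q -> g | gg | fgg | ggQ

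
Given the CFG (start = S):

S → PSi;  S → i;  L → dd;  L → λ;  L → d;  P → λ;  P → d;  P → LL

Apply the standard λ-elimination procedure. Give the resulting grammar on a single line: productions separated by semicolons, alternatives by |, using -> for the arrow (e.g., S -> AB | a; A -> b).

S -> i | Si | PSi; L -> d | dd; P -> L | d | LL

Nullable set: {L, P}.
S -> PSi: P nullable, giving PSi | Si.
Drop L -> λ.
Drop P -> λ.
P -> LL: L, L nullable, giving L | LL.
Unchanged (no nullable symbols): S -> i; L -> d; L -> dd; P -> d.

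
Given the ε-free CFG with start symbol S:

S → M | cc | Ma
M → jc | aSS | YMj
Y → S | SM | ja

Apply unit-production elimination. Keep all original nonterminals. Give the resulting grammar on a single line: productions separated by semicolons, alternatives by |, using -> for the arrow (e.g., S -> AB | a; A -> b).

S -> Ma | cc | jc | YMj | aSS; M -> jc | YMj | aSS; Y -> Ma | SM | cc | ja | jc | YMj | aSS

Unit productions: S->M, Y->S.
Unit pairs (A ⇒* B via units): (S,M), (Y,M), (Y,S).
S: inherits non-unit rules of {M, S} → Ma | YMj | aSS | cc | jc.
M: inherits non-unit rules of {M} → YMj | aSS | jc.
Y: inherits non-unit rules of {M, S, Y} → Ma | SM | YMj | aSS | cc | ja | jc.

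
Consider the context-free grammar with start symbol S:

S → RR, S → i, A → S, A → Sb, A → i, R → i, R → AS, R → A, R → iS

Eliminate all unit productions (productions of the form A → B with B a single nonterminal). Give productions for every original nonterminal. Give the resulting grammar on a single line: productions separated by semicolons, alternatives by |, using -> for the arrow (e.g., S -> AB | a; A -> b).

S -> i | RR; A -> i | RR | Sb; R -> i | AS | RR | Sb | iS

Unit productions: A->S, R->A.
Unit pairs (A ⇒* B via units): (A,S), (R,A), (R,S).
S: inherits non-unit rules of {S} → RR | i.
A: inherits non-unit rules of {A, S} → RR | Sb | i.
R: inherits non-unit rules of {A, R, S} → AS | RR | Sb | i | iS.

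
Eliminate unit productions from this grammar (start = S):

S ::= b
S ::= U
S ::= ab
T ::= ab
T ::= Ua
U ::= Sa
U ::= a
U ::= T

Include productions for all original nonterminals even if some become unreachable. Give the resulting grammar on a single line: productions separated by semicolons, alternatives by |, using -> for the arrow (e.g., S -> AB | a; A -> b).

Unit productions: S->U, U->T.
Unit pairs (A ⇒* B via units): (S,T), (S,U), (U,T).
S: inherits non-unit rules of {S, T, U} → Sa | Ua | a | ab | b.
T: inherits non-unit rules of {T} → Ua | ab.
U: inherits non-unit rules of {T, U} → Sa | Ua | a | ab.

S -> a | b | Sa | Ua | ab; T -> Ua | ab; U -> a | Sa | Ua | ab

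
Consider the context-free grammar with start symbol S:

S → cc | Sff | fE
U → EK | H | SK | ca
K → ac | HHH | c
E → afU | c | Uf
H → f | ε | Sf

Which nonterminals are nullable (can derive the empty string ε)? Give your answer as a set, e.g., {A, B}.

{H, K, U}

Directly nullable (have an ε-rule): {H}.
K is nullable via K -> HHH (every symbol on the right is already known nullable).
U is nullable via U -> H (every symbol on the right is already known nullable).
Not nullable: E, S — each has a terminal in every rule's right-hand side or depends on a non-nullable symbol.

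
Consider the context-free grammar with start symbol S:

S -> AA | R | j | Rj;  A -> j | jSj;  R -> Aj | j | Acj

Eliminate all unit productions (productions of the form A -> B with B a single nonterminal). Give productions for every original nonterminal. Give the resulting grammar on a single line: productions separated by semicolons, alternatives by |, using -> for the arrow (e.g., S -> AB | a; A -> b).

S -> j | AA | Aj | Rj | Acj; A -> j | jSj; R -> j | Aj | Acj

Unit productions: S->R.
Unit pairs (A ⇒* B via units): (S,R).
S: inherits non-unit rules of {R, S} → AA | Acj | Aj | Rj | j.
A: inherits non-unit rules of {A} → j | jSj.
R: inherits non-unit rules of {R} → Acj | Aj | j.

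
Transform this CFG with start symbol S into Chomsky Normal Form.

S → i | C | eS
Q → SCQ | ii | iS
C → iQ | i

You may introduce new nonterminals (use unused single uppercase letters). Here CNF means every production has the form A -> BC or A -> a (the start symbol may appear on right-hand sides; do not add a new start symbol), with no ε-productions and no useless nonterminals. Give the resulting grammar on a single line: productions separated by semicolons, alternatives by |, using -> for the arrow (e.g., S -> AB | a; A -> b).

S -> i | AQ | BS; A -> i; B -> e; C -> i | AQ; D -> CQ; Q -> AA | AS | SD

No ε-productions.
After unit-elimination: S -> i | eS | iQ; C -> i | iQ; Q -> iS | ii | SCQ.
TERM: introduce B -> e, A -> i and substitute in every rule of length ≥2.
BIN: Q -> SCQ becomes Q -> SD, D -> CQ.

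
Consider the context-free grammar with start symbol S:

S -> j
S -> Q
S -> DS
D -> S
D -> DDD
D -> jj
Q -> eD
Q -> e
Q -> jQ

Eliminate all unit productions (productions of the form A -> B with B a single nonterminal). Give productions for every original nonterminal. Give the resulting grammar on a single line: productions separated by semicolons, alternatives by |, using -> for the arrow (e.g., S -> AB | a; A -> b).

S -> e | j | DS | eD | jQ; D -> e | j | DS | eD | jQ | jj | DDD; Q -> e | eD | jQ

Unit productions: D->S, S->Q.
Unit pairs (A ⇒* B via units): (D,Q), (D,S), (S,Q).
S: inherits non-unit rules of {Q, S} → DS | e | eD | j | jQ.
D: inherits non-unit rules of {D, Q, S} → DDD | DS | e | eD | j | jQ | jj.
Q: inherits non-unit rules of {Q} → e | eD | jQ.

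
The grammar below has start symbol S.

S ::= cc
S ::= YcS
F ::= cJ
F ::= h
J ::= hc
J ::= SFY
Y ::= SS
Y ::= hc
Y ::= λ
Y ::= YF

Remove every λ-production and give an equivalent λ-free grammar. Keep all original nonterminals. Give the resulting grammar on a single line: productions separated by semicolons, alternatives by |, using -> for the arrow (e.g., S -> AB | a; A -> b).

Nullable set: {Y}.
S -> YcS: Y nullable, giving YcS | cS.
J -> SFY: Y nullable, giving SF | SFY.
Drop Y -> λ.
Y -> YF: Y nullable, giving F | YF.
Unchanged (no nullable symbols): S -> cc; F -> cJ; F -> h; J -> hc; Y -> SS; Y -> hc.

S -> cS | cc | YcS; F -> h | cJ; J -> SF | hc | SFY; Y -> F | SS | YF | hc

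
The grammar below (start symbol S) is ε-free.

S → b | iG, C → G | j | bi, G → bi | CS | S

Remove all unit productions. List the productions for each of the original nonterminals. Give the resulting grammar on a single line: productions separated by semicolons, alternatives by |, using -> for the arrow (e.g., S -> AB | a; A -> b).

S -> b | iG; C -> b | j | CS | bi | iG; G -> b | CS | bi | iG

Unit productions: C->G, G->S.
Unit pairs (A ⇒* B via units): (C,G), (C,S), (G,S).
S: inherits non-unit rules of {S} → b | iG.
C: inherits non-unit rules of {C, G, S} → CS | b | bi | iG | j.
G: inherits non-unit rules of {G, S} → CS | b | bi | iG.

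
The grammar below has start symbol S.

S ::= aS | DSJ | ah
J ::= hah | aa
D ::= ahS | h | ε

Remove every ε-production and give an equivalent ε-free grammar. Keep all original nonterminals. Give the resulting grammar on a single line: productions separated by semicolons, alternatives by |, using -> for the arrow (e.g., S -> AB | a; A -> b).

Nullable set: {D}.
S -> DSJ: D nullable, giving DSJ | SJ.
Drop D -> ε.
Unchanged (no nullable symbols): S -> aS; S -> ah; D -> ahS; D -> h; J -> aa; J -> hah.

S -> SJ | aS | ah | DSJ; D -> h | ahS; J -> aa | hah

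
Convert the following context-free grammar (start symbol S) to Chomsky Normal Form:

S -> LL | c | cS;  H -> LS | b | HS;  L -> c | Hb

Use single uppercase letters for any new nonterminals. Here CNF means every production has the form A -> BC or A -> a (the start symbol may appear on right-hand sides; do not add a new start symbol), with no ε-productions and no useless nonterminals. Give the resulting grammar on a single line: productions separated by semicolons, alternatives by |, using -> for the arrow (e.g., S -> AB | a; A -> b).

S -> c | BS | LL; A -> b; B -> c; H -> b | HS | LS; L -> c | HA

No ε-productions.
No unit productions to eliminate.
TERM: introduce A -> b, B -> c and substitute in every rule of length ≥2.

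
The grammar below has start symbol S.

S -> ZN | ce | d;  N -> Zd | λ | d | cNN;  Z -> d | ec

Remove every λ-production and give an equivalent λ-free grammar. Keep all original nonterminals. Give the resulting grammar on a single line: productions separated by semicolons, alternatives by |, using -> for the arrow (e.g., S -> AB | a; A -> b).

S -> Z | d | ZN | ce; N -> c | d | Zd | cN | cNN; Z -> d | ec

Nullable set: {N}.
S -> ZN: N nullable, giving Z | ZN.
Drop N -> λ.
N -> cNN: N, N nullable, giving c | cN | cNN.
Unchanged (no nullable symbols): S -> ce; S -> d; N -> Zd; N -> d; Z -> d; Z -> ec.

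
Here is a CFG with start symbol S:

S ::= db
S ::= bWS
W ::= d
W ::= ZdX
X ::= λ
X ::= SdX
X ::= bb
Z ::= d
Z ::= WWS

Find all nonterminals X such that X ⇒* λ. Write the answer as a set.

{X}

Directly nullable (have an ε-rule): {X}.
Not nullable: S, W, Z — each has a terminal in every rule's right-hand side or depends on a non-nullable symbol.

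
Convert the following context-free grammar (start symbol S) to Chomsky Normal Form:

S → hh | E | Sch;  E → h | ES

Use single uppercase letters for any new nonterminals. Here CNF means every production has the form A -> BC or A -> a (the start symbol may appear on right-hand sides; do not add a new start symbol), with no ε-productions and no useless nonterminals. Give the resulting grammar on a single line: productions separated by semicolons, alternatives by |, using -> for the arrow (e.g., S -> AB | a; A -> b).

S -> h | BB | ES | SC; A -> c; B -> h; C -> AB; E -> h | ES

No ε-productions.
After unit-elimination: S -> h | ES | hh | Sch; E -> h | ES.
TERM: introduce A -> c, B -> h and substitute in every rule of length ≥2.
BIN: S -> SAB becomes S -> SC, C -> AB.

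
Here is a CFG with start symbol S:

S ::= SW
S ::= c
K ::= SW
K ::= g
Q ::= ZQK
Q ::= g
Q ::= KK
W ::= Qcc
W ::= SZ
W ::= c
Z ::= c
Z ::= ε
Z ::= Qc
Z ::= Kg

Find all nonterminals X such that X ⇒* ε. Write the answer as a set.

Directly nullable (have an ε-rule): {Z}.
Not nullable: K, Q, S, W — each has a terminal in every rule's right-hand side or depends on a non-nullable symbol.

{Z}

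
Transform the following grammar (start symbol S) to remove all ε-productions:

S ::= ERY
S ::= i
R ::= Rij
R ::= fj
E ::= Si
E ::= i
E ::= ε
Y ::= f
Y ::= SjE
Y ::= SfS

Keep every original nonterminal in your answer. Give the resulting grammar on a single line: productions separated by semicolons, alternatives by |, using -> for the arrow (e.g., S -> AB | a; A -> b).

S -> i | RY | ERY; E -> i | Si; R -> fj | Rij; Y -> f | Sj | SfS | SjE

Nullable set: {E}.
S -> ERY: E nullable, giving ERY | RY.
Drop E -> ε.
Y -> SjE: E nullable, giving Sj | SjE.
Unchanged (no nullable symbols): S -> i; E -> Si; E -> i; R -> Rij; R -> fj; Y -> SfS; Y -> f.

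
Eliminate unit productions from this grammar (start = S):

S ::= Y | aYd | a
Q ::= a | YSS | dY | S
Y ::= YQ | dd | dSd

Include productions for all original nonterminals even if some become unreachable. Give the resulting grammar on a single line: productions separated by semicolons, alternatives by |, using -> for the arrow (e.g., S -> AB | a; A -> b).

S -> a | YQ | dd | aYd | dSd; Q -> a | YQ | dY | dd | YSS | aYd | dSd; Y -> YQ | dd | dSd

Unit productions: Q->S, S->Y.
Unit pairs (A ⇒* B via units): (Q,S), (Q,Y), (S,Y).
S: inherits non-unit rules of {S, Y} → YQ | a | aYd | dSd | dd.
Q: inherits non-unit rules of {Q, S, Y} → YQ | YSS | a | aYd | dSd | dY | dd.
Y: inherits non-unit rules of {Y} → YQ | dSd | dd.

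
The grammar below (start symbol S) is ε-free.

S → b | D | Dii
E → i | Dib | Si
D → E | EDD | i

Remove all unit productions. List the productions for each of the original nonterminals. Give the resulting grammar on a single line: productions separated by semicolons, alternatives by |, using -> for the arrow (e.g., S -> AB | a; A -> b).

S -> b | i | Si | Dib | Dii | EDD; D -> i | Si | Dib | EDD; E -> i | Si | Dib

Unit productions: D->E, S->D.
Unit pairs (A ⇒* B via units): (D,E), (S,D), (S,E).
S: inherits non-unit rules of {D, E, S} → Dib | Dii | EDD | Si | b | i.
D: inherits non-unit rules of {D, E} → Dib | EDD | Si | i.
E: inherits non-unit rules of {E} → Dib | Si | i.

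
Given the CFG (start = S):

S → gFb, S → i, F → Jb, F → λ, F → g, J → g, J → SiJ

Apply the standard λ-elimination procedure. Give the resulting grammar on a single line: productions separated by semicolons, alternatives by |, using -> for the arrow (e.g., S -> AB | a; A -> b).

S -> i | gb | gFb; F -> g | Jb; J -> g | SiJ

Nullable set: {F}.
S -> gFb: F nullable, giving gFb | gb.
Drop F -> λ.
Unchanged (no nullable symbols): S -> i; F -> Jb; F -> g; J -> SiJ; J -> g.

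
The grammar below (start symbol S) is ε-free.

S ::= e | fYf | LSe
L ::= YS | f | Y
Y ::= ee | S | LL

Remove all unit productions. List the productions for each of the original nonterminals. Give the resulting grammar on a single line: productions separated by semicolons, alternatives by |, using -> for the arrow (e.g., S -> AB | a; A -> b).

Unit productions: L->Y, Y->S.
Unit pairs (A ⇒* B via units): (L,S), (L,Y), (Y,S).
S: inherits non-unit rules of {S} → LSe | e | fYf.
L: inherits non-unit rules of {L, S, Y} → LL | LSe | YS | e | ee | f | fYf.
Y: inherits non-unit rules of {S, Y} → LL | LSe | e | ee | fYf.

S -> e | LSe | fYf; L -> e | f | LL | YS | ee | LSe | fYf; Y -> e | LL | ee | LSe | fYf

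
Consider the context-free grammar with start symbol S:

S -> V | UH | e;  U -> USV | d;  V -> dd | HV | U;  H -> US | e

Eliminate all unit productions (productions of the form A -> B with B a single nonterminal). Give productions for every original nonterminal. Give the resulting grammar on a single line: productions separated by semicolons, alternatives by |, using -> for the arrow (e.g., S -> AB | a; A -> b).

Unit productions: S->V, V->U.
Unit pairs (A ⇒* B via units): (S,U), (S,V), (V,U).
S: inherits non-unit rules of {S, U, V} → HV | UH | USV | d | dd | e.
H: inherits non-unit rules of {H} → US | e.
U: inherits non-unit rules of {U} → USV | d.
V: inherits non-unit rules of {U, V} → HV | USV | d | dd.

S -> d | e | HV | UH | dd | USV; H -> e | US; U -> d | USV; V -> d | HV | dd | USV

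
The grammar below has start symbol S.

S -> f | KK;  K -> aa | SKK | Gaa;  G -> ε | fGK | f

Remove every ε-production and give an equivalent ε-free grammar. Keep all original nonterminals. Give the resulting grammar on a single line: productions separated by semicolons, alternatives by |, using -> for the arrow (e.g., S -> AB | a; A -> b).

Nullable set: {G}.
Drop G -> ε.
G -> fGK: G nullable, giving fGK | fK.
K -> Gaa: G nullable, giving Gaa | aa.
Unchanged (no nullable symbols): S -> KK; S -> f; G -> f; K -> SKK; K -> aa.

S -> f | KK; G -> f | fK | fGK; K -> aa | Gaa | SKK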